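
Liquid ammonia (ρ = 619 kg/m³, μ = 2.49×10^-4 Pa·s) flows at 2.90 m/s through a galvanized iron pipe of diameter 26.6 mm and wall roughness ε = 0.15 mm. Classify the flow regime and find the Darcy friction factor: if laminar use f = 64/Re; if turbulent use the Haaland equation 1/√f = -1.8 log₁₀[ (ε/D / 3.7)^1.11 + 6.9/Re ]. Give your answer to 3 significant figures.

Re = ρVD/μ = 619·2.9·0.0266/0.000249 = 1.918e+05.
Re > 4000 → turbulent. ε/D = 0.00015/0.0266 = 0.00564; Haaland: 1/√f = -1.8 log₁₀[0.000747 + 3.6e-05] = 5.592, so f = 0.03198.

f ≈ 0.0320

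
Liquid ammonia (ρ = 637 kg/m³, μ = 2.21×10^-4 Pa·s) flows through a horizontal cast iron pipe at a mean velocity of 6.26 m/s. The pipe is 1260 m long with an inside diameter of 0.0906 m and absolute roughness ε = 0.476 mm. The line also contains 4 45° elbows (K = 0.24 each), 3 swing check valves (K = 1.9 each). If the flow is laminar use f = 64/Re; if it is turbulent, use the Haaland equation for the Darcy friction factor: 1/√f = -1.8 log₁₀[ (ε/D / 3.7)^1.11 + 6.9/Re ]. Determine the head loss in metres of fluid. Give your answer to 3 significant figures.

Reynolds number Re = ρVD/μ = 637 · 6.26 · 0.0906 / 0.000221 = 1.635e+06.
Re > 4000 → turbulent. Relative roughness ε/D = 0.000476/0.0906 = 0.00525. Haaland: 1/√f = -1.8 log₁₀[(0.00525/3.7)^1.11 + 6.9/1.635e+06] = -1.8 log₁₀[0.00069 + 4.22e-06] = 5.685, so f = 0.03094.
Total minor-loss coefficient ΣK = 4·0.24 + 3·1.9 = 6.66.
ΔP = [f·L/D + ΣK]·(ρV²/2) = [0.03094·1260/0.0906 + 6.66]·(637·6.26²/2) = [430.3 + 6.66]·1.248e+04 = 5.454e+06 Pa.
Head loss h_f = ΔP/(ρg) = 5.454e+06/(637·9.81) = 873 m.

h_f ≈ 873 m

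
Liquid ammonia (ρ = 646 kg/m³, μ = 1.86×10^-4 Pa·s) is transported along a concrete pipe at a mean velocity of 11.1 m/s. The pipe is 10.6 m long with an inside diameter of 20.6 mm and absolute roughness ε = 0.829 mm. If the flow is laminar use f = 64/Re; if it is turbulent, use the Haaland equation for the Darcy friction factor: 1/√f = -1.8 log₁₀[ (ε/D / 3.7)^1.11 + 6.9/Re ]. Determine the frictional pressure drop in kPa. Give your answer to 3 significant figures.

ΔP ≈ 1330 kPa

Reynolds number Re = ρVD/μ = 646 · 11.1 · 0.0206 / 0.000186 = 7.942e+05.
Re > 4000 → turbulent. Relative roughness ε/D = 0.000829/0.0206 = 0.0402. Haaland: 1/√f = -1.8 log₁₀[(0.0402/3.7)^1.11 + 6.9/7.942e+05] = -1.8 log₁₀[0.00661 + 8.69e-06] = 3.922, so f = 0.06501.
Darcy-Weisbach: ΔP = f(L/D)(ρV²/2) = 0.06501·(10.6/0.0206)·(646·11.1²/2) = 0.06501·514.6·3.98e+04 = 1.331e+06 Pa.
ΔP = 1.331e+06 Pa = 1330 kPa.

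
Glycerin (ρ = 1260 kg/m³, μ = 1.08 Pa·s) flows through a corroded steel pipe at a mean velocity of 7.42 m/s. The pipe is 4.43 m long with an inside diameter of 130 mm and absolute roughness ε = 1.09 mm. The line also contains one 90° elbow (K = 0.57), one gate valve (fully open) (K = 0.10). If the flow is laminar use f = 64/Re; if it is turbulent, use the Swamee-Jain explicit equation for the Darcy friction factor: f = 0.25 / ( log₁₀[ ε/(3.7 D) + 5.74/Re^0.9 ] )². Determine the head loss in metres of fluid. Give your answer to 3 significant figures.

h_f ≈ 7.32 m

Reynolds number Re = ρVD/μ = 1260 · 7.42 · 0.13 / 1.08 = 1125.
Re < 2300 → laminar flow, so f = 64/Re = 64/1125 = 0.05687 (the turbulent correlation is not needed).
Total minor-loss coefficient ΣK = 1·0.57 + 1·0.1 = 0.67.
ΔP = [f·L/D + ΣK]·(ρV²/2) = [0.05687·4.43/0.13 + 0.67]·(1260·7.42²/2) = [1.938 + 0.67]·3.469e+04 = 9.046e+04 Pa.
Head loss h_f = ΔP/(ρg) = 9.046e+04/(1260·9.81) = 7.32 m.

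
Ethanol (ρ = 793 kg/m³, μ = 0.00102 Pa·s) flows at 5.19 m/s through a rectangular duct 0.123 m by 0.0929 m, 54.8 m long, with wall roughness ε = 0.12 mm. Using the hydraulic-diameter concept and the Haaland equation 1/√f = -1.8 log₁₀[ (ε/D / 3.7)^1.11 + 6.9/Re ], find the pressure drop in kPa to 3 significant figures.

ΔP ≈ 115 kPa

Hydraulic diameter D_h = 4A/P = 4·(0.123·0.0929)/(2·(0.123+0.0929)) = 0.04571/0.4318 = 0.1059 m.
Re = ρVD_h/μ = 793·5.19·0.1059/0.00102 = 4.271e+05.
ε/D_h = 0.00012/0.1059 = 0.00113; Haaland gives 1/√f = -1.8 log₁₀[0.000126+1.62e-05] = 6.926, so f = 0.02085.
ΔP = f(L/D_h)(ρV²/2) = 0.02085·54.8/0.1059·1.068e+04 = 1.153e+05 Pa.
ΔP = 115 kPa.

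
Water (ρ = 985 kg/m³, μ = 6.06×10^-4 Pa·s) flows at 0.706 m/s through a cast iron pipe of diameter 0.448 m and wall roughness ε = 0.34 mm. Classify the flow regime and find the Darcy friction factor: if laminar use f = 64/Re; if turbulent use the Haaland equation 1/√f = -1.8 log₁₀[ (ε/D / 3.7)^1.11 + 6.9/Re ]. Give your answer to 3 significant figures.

Re = ρVD/μ = 985·0.706·0.448/0.000606 = 5.141e+05.
Re > 4000 → turbulent. ε/D = 0.00034/0.448 = 0.000759; Haaland: 1/√f = -1.8 log₁₀[8.06e-05 + 1.34e-05] = 7.248, so f = 0.01903.

f ≈ 0.0190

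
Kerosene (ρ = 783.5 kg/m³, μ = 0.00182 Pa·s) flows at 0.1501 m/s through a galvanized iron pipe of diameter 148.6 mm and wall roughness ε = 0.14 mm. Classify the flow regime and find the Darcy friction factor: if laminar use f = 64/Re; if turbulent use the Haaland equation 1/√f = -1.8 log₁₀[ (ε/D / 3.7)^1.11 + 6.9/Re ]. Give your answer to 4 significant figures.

f ≈ 0.03242

Re = ρVD/μ = 783.5·0.1501·0.1486/0.00182 = 9602.
Re > 4000 → turbulent. ε/D = 0.00014/0.1486 = 0.000942; Haaland: 1/√f = -1.8 log₁₀[0.000102 + 0.000719] = 5.554, so f = 0.03242.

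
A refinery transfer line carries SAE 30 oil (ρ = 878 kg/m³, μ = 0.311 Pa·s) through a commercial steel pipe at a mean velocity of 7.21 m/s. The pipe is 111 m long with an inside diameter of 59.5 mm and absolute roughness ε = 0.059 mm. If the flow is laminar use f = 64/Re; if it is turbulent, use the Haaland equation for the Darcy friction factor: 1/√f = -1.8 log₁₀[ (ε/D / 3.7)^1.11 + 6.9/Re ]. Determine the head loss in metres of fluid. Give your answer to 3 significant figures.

h_f ≈ 261 m

Reynolds number Re = ρVD/μ = 878 · 7.21 · 0.0595 / 0.311 = 1211.
Re < 2300 → laminar flow, so f = 64/Re = 64/1211 = 0.05284 (the turbulent correlation is not needed).
Darcy-Weisbach: ΔP = f(L/D)(ρV²/2) = 0.05284·(111/0.0595)·(878·7.21²/2) = 0.05284·1866·2.282e+04 = 2.25e+06 Pa.
Head loss h_f = ΔP/(ρg) = 2.25e+06/(878·9.81) = 261 m.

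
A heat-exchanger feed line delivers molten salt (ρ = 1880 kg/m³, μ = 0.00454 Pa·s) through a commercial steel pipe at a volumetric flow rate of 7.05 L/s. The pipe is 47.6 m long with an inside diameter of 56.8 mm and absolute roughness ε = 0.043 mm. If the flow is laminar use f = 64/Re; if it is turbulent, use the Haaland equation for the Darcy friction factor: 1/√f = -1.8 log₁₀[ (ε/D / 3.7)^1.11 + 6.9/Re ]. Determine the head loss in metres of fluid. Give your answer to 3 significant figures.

Q = 7.05 L/s = 7.05/1000 = 0.00705 m³/s.
Cross-sectional area A = πD²/4 = π(0.0568)²/4 = 0.002534 m²; mean velocity V = Q/A = 0.00705/0.002534 = 2.782 m/s.
Reynolds number Re = ρVD/μ = 1880 · 2.782 · 0.0568 / 0.00454 = 6.544e+04.
Re > 4000 → turbulent. Relative roughness ε/D = 4.3e-05/0.0568 = 0.000757. Haaland: 1/√f = -1.8 log₁₀[(0.000757/3.7)^1.11 + 6.9/6.544e+04] = -1.8 log₁₀[8.04e-05 + 0.000105] = 6.716, so f = 0.02217.
Darcy-Weisbach: ΔP = f(L/D)(ρV²/2) = 0.02217·(47.6/0.0568)·(1880·2.782²/2) = 0.02217·838·7277 = 1.352e+05 Pa.
Head loss h_f = ΔP/(ρg) = 1.352e+05/(1880·9.81) = 7.33 m.

h_f ≈ 7.33 m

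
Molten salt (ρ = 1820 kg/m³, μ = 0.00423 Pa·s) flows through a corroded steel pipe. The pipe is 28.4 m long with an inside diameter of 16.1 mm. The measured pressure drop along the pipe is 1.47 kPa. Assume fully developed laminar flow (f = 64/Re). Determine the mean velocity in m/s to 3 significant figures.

For laminar flow, f = 64/Re with Re = ρVD/μ, so Darcy-Weisbach reduces to ΔP = 32μLV/D². Solving for V: V = ΔP·D²/(32μL) = 1470·(0.0161)²/(32·0.00423·28.4) = 0.09912 m/s.
Check: Re = ρVD/μ = 1820·0.09912·0.0161/0.00423 = 686.6 < 2300, so the laminar assumption holds.

V ≈ 0.0991 m/s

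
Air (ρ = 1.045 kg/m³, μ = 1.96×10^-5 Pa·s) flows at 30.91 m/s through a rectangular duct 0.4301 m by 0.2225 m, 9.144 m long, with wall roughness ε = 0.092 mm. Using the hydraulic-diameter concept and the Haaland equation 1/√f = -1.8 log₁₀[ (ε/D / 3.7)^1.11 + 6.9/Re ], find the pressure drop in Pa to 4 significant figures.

ΔP ≈ 253.7 Pa

Hydraulic diameter D_h = 4A/P = 4·(0.4301·0.2225)/(2·(0.4301+0.2225)) = 0.3828/1.305 = 0.2933 m.
Re = ρVD_h/μ = 1.045·30.91·0.2933/1.96e-05 = 4.833e+05.
ε/D_h = 9.2e-05/0.2933 = 0.000314; Haaland gives 1/√f = -1.8 log₁₀[3.02e-05+1.43e-05] = 7.833, so f = 0.0163.
ΔP = f(L/D_h)(ρV²/2) = 0.0163·9.144/0.2933·499.2 = 253.7 Pa.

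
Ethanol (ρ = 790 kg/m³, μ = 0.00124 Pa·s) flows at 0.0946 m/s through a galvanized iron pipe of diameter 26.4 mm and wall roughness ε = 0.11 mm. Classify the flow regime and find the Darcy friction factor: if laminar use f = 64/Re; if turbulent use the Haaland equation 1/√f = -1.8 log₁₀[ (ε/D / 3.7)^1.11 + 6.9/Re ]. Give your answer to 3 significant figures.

f ≈ 0.0402

Re = ρVD/μ = 790·0.0946·0.0264/0.00124 = 1591.
Re < 2300 → laminar, so f = 64/Re = 0.04022 (roughness is irrelevant in laminar flow).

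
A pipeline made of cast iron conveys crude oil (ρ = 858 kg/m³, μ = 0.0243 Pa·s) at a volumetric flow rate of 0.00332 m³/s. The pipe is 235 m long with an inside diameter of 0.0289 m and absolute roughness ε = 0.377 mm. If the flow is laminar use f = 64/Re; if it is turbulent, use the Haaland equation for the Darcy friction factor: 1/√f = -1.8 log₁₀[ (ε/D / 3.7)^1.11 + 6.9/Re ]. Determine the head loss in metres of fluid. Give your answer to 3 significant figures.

h_f ≈ 528 m

Cross-sectional area A = πD²/4 = π(0.0289)²/4 = 0.000656 m²; mean velocity V = Q/A = 0.00332/0.000656 = 5.061 m/s.
Reynolds number Re = ρVD/μ = 858 · 5.061 · 0.0289 / 0.0243 = 5165.
Re > 4000 → turbulent. Relative roughness ε/D = 0.000377/0.0289 = 0.013. Haaland: 1/√f = -1.8 log₁₀[(0.013/3.7)^1.11 + 6.9/5165] = -1.8 log₁₀[0.00189 + 0.00134] = 4.483, so f = 0.04975.
Darcy-Weisbach: ΔP = f(L/D)(ρV²/2) = 0.04975·(235/0.0289)·(858·5.061²/2) = 0.04975·8131·1.099e+04 = 4.446e+06 Pa.
Head loss h_f = ΔP/(ρg) = 4.446e+06/(858·9.81) = 528 m.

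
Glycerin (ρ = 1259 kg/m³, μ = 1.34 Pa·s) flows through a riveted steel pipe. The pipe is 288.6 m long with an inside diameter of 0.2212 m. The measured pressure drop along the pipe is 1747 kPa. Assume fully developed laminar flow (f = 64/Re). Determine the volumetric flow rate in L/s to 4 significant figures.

Q ≈ 265.4 L/s

For laminar flow, f = 64/Re with Re = ρVD/μ, so Darcy-Weisbach reduces to ΔP = 32μLV/D². Solving for V: V = ΔP·D²/(32μL) = 1.747e+06·(0.2212)²/(32·1.34·288.6) = 6.907 m/s.
Check: Re = ρVD/μ = 1259·6.907·0.2212/1.34 = 1436 < 2300, so the laminar assumption holds.
Q = V·A = 6.907·(π/4·0.2212²) = 0.2654 m³/s = 265.4 L/s.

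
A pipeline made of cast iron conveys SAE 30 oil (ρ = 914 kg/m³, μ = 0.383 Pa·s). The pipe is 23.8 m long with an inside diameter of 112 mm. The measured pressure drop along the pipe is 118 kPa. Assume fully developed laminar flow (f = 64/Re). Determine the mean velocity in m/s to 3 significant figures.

For laminar flow, f = 64/Re with Re = ρVD/μ, so Darcy-Weisbach reduces to ΔP = 32μLV/D². Solving for V: V = ΔP·D²/(32μL) = 1.18e+05·(0.112)²/(32·0.383·23.8) = 5.074 m/s.
Check: Re = ρVD/μ = 914·5.074·0.112/0.383 = 1356 < 2300, so the laminar assumption holds.

V ≈ 5.07 m/s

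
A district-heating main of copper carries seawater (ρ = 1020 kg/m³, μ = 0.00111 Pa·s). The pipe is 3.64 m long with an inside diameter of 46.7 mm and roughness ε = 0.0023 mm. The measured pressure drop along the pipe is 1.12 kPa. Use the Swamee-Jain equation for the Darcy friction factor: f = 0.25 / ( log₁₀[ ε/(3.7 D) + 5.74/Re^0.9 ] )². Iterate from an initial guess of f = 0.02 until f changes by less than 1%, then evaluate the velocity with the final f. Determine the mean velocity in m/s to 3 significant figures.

Rearranging Darcy-Weisbach: V = √(2·ΔP·D/(f·L·ρ)). With ε/D = 2.3e-06/0.0467 = 4.93e-05, iterate starting from f = 0.02:
  f = 0.02 → V = √(2·1120·0.0467/(0.02·3.64·1020)) = 1.187 m/s; Re = ρVD/μ = 5.093e+04; f → 0.02088
  f = 0.02088 → V = 1.162 m/s; Re = 4.985e+04; f → 0.02098
Converged (Δf/f < 1%). With the final f = 0.02098: V = √(2·1120·0.0467/(0.02098·3.64·1020)) = 1.159 m/s.

V ≈ 1.16 m/s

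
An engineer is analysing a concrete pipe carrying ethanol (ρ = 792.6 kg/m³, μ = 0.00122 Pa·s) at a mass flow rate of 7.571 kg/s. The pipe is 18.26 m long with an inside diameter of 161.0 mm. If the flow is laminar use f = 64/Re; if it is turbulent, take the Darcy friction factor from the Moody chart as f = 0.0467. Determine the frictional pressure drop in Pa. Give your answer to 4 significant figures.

A = πD²/4 = π(0.161)²/4 = 0.02036 m²; mean velocity V = ṁ/(ρA) = 7.571/(792.6 · 0.02036) = 0.4692 m/s.
Reynolds number Re = ρVD/μ = 792.6 · 0.4692 · 0.161 / 0.00122 = 4.908e+04.
Re > 4000 → turbulent; use the Moody-chart value f = 0.0467.
Darcy-Weisbach: ΔP = f(L/D)(ρV²/2) = 0.0467·(18.26/0.161)·(792.6·0.4692²/2) = 0.0467·113.4·87.24 = 462.1 Pa.

ΔP ≈ 462.1 Pa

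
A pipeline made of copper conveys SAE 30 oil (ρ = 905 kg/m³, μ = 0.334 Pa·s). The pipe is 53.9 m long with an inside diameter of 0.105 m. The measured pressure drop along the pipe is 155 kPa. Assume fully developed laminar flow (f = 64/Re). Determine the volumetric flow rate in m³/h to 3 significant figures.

For laminar flow, f = 64/Re with Re = ρVD/μ, so Darcy-Weisbach reduces to ΔP = 32μLV/D². Solving for V: V = ΔP·D²/(32μL) = 1.55e+05·(0.105)²/(32·0.334·53.9) = 2.966 m/s.
Check: Re = ρVD/μ = 905·2.966·0.105/0.334 = 843.9 < 2300, so the laminar assumption holds.
Q = V·A = 2.966·(π/4·0.105²) = 0.02569 m³/s = 92.5 m³/h.

Q ≈ 92.5 m³/h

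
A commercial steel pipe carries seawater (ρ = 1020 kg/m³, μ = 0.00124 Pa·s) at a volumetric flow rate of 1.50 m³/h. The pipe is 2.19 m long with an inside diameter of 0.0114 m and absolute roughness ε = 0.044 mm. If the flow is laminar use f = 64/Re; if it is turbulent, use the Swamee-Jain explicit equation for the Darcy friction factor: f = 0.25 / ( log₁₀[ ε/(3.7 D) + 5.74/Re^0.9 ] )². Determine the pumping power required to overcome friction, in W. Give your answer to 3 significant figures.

P ≈ 21.2 W

Q = 1.50 m³/h = 1.50/3600 = 0.0004167 m³/s.
Cross-sectional area A = πD²/4 = π(0.0114)²/4 = 0.0001021 m²; mean velocity V = Q/A = 0.0004167/0.0001021 = 4.082 m/s.
Reynolds number Re = ρVD/μ = 1020 · 4.082 · 0.0114 / 0.00124 = 3.828e+04.
Re > 4000 → turbulent. Relative roughness ε/D = 4.4e-05/0.0114 = 0.00386. Swamee-Jain: f = 0.25/(log₁₀[0.00386/3.7 + 5.74/3.828e+04^0.9])² = 0.25/(log₁₀[0.00104 + 0.000431])² = 0.25/(-2.832)² = 0.03118.
Darcy-Weisbach: ΔP = f(L/D)(ρV²/2) = 0.03118·(2.19/0.0114)·(1020·4.082²/2) = 0.03118·192.1·8499 = 5.091e+04 Pa.
Pumping power P = QΔP = 0.0004167·5.091e+04 = 21.21 W = 21.2 W.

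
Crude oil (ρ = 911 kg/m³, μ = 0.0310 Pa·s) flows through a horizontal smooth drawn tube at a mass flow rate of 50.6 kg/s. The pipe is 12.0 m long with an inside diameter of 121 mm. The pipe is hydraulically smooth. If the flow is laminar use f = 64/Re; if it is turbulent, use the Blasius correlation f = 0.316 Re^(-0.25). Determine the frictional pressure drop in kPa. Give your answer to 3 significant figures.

ΔP ≈ 29.1 kPa

A = πD²/4 = π(0.121)²/4 = 0.0115 m²; mean velocity V = ṁ/(ρA) = 50.6/(911 · 0.0115) = 4.83 m/s.
Reynolds number Re = ρVD/μ = 911 · 4.83 · 0.121 / 0.031 = 1.718e+04.
Re > 4000 → turbulent. Smooth-pipe (Blasius): f = 0.316 Re^(-0.25) = 0.316/(1.718e+04)^0.25 = 0.0276.
Darcy-Weisbach: ΔP = f(L/D)(ρV²/2) = 0.0276·(12/0.121)·(911·4.83²/2) = 0.0276·99.17·1.063e+04 = 2.909e+04 Pa.
ΔP = 2.909e+04 Pa = 29.1 kPa.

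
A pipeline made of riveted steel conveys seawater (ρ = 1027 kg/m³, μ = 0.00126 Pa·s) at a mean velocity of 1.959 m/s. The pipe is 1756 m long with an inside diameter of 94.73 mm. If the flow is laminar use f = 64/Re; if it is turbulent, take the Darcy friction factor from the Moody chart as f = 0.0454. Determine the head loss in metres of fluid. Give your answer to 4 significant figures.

h_f ≈ 164.6 m

Reynolds number Re = ρVD/μ = 1027 · 1.959 · 0.09473 / 0.00126 = 1.513e+05.
Re > 4000 → turbulent; use the Moody-chart value f = 0.0454.
Darcy-Weisbach: ΔP = f(L/D)(ρV²/2) = 0.0454·(1756/0.09473)·(1027·1.959²/2) = 0.0454·1.854e+04·1971 = 1.658e+06 Pa.
Head loss h_f = ΔP/(ρg) = 1.658e+06/(1027·9.81) = 164.6 m.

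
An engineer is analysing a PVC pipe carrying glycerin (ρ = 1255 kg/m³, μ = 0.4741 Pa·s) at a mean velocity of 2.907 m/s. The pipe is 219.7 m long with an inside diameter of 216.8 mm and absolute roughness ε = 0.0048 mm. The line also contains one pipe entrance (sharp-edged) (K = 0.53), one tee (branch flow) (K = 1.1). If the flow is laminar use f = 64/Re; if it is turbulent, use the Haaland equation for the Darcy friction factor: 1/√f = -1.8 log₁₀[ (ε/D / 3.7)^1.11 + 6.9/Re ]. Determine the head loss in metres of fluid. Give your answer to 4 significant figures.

h_f ≈ 17.45 m

Reynolds number Re = ρVD/μ = 1255 · 2.907 · 0.2168 / 0.474 = 1668.
Re < 2300 → laminar flow, so f = 64/Re = 64/1668 = 0.03836 (the turbulent correlation is not needed).
Total minor-loss coefficient ΣK = 1·0.53 + 1·1.1 = 1.63.
ΔP = [f·L/D + ΣK]·(ρV²/2) = [0.03836·219.7/0.2168 + 1.63]·(1255·2.907²/2) = [38.88 + 1.63]·5303 = 2.148e+05 Pa.
Head loss h_f = ΔP/(ρg) = 2.148e+05/(1255·9.81) = 17.45 m.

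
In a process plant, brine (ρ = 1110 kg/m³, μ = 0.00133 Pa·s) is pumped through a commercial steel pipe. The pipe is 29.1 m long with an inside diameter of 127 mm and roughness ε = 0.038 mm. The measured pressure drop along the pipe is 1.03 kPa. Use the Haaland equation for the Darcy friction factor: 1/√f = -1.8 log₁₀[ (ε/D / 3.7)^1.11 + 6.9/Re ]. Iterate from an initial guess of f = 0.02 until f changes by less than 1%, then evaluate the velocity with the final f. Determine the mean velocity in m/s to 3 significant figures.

V ≈ 0.628 m/s

Rearranging Darcy-Weisbach: V = √(2·ΔP·D/(f·L·ρ)). With ε/D = 3.8e-05/0.127 = 0.000299, iterate starting from f = 0.02:
  f = 0.02 → V = √(2·1030·0.127/(0.02·29.1·1110)) = 0.6364 m/s; Re = ρVD/μ = 6.745e+04; f → 0.02047
  f = 0.02047 → V = 0.629 m/s; Re = 6.667e+04; f → 0.02051
Converged (Δf/f < 1%). With the final f = 0.02051: V = √(2·1030·0.127/(0.02051·29.1·1110)) = 0.6283 m/s.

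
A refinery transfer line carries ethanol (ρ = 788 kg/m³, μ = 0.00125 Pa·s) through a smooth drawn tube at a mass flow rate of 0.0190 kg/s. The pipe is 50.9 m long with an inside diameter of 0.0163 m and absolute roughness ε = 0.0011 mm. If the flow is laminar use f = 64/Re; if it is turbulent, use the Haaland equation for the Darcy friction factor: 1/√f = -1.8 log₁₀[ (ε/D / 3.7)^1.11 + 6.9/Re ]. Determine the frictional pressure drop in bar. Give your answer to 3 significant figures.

A = πD²/4 = π(0.0163)²/4 = 0.0002087 m²; mean velocity V = ṁ/(ρA) = 0.019/(788 · 0.0002087) = 0.1155 m/s.
Reynolds number Re = ρVD/μ = 788 · 0.1155 · 0.0163 / 0.00125 = 1187.
Re < 2300 → laminar flow, so f = 64/Re = 64/1187 = 0.0539 (the turbulent correlation is not needed).
Darcy-Weisbach: ΔP = f(L/D)(ρV²/2) = 0.0539·(50.9/0.0163)·(788·0.1155²/2) = 0.0539·3123·5.26 = 885.5 Pa.
ΔP = 885.5 Pa = 0.00885 bar.

ΔP ≈ 0.00885 bar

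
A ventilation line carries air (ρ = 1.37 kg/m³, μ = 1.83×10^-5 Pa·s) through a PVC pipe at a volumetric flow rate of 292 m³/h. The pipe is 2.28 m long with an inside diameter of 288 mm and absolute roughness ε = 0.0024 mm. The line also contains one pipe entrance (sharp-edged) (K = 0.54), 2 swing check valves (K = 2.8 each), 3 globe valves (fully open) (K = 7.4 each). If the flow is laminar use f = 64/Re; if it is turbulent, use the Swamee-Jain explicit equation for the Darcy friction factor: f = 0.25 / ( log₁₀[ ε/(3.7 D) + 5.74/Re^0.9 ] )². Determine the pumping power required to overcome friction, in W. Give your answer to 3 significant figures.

P ≈ 2.46 W

Q = 292 m³/h = 292/3600 = 0.08111 m³/s.
Cross-sectional area A = πD²/4 = π(0.288)²/4 = 0.06514 m²; mean velocity V = Q/A = 0.08111/0.06514 = 1.245 m/s.
Reynolds number Re = ρVD/μ = 1.37 · 1.245 · 0.288 / 1.83e-05 = 2.685e+04.
Re > 4000 → turbulent. Relative roughness ε/D = 2.4e-06/0.288 = 8.33e-06. Swamee-Jain: f = 0.25/(log₁₀[8.33e-06/3.7 + 5.74/2.685e+04^0.9])² = 0.25/(log₁₀[2.25e-06 + 0.000593])² = 0.25/(-3.225)² = 0.02403.
Total minor-loss coefficient ΣK = 1·0.54 + 2·2.8 + 3·7.4 = 28.3.
ΔP = [f·L/D + ΣK]·(ρV²/2) = [0.02403·2.28/0.288 + 28.3]·(1.37·1.245²/2) = [0.1902 + 28.3]·1.062 = 30.3 Pa.
Pumping power P = QΔP = 0.08111·30.3 = 2.457 W = 2.46 W.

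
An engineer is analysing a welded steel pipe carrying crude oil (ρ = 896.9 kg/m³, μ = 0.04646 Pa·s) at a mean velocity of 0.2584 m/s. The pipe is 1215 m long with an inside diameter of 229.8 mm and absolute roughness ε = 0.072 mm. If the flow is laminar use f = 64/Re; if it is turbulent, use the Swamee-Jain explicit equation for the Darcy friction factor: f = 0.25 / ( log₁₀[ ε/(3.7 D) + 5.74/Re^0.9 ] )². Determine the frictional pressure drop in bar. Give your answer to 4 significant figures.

Reynolds number Re = ρVD/μ = 896.9 · 0.2584 · 0.2298 / 0.0465 = 1146.
Re < 2300 → laminar flow, so f = 64/Re = 64/1146 = 0.05583 (the turbulent correlation is not needed).
Darcy-Weisbach: ΔP = f(L/D)(ρV²/2) = 0.05583·(1215/0.2298)·(896.9·0.2584²/2) = 0.05583·5287·29.94 = 8839 Pa.
ΔP = 8839 Pa = 0.08839 bar.

ΔP ≈ 0.08839 bar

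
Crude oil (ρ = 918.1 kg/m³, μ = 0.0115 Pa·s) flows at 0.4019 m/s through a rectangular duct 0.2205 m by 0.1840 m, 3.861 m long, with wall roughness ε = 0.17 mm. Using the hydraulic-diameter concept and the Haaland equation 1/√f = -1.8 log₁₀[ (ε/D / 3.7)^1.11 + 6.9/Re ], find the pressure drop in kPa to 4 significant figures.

Hydraulic diameter D_h = 4A/P = 4·(0.2205·0.184)/(2·(0.2205+0.184)) = 0.1623/0.809 = 0.2006 m.
Re = ρVD_h/μ = 918.1·0.4019·0.2006/0.0115 = 6436.
ε/D_h = 0.00017/0.2006 = 0.000847; Haaland gives 1/√f = -1.8 log₁₀[9.11e-05+0.00107] = 5.282, so f = 0.03584.
ΔP = f(L/D_h)(ρV²/2) = 0.03584·3.861/0.2006·74.15 = 51.15 Pa.
ΔP = 0.05115 kPa.

ΔP ≈ 0.05115 kPa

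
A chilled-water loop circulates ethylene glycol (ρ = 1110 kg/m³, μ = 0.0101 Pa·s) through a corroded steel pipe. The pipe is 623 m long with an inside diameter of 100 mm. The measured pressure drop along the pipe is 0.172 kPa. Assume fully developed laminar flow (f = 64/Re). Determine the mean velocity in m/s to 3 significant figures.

For laminar flow, f = 64/Re with Re = ρVD/μ, so Darcy-Weisbach reduces to ΔP = 32μLV/D². Solving for V: V = ΔP·D²/(32μL) = 172·(0.1)²/(32·0.0101·623) = 0.008542 m/s.
Check: Re = ρVD/μ = 1110·0.008542·0.1/0.0101 = 93.88 < 2300, so the laminar assumption holds.

V ≈ 0.00854 m/s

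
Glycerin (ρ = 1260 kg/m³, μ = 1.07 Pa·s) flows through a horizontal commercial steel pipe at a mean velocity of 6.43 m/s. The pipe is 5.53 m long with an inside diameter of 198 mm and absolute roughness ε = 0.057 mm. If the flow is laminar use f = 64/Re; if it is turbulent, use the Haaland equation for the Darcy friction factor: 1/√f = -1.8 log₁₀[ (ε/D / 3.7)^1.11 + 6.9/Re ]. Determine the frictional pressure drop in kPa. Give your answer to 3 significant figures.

Reynolds number Re = ρVD/μ = 1260 · 6.43 · 0.198 / 1.07 = 1499.
Re < 2300 → laminar flow, so f = 64/Re = 64/1499 = 0.04269 (the turbulent correlation is not needed).
Darcy-Weisbach: ΔP = f(L/D)(ρV²/2) = 0.04269·(5.53/0.198)·(1260·6.43²/2) = 0.04269·27.93·2.605e+04 = 3.106e+04 Pa.
ΔP = 3.106e+04 Pa = 31.1 kPa.

ΔP ≈ 31.1 kPa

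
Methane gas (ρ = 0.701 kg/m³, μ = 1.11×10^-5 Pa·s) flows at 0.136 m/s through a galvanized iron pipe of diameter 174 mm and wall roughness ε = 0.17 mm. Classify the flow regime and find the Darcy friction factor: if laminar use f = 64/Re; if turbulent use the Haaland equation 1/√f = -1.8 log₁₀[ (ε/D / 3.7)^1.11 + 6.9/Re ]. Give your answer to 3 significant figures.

Re = ρVD/μ = 0.701·0.136·0.174/1.11e-05 = 1494.
Re < 2300 → laminar, so f = 64/Re = 0.04282 (roughness is irrelevant in laminar flow).

f ≈ 0.0428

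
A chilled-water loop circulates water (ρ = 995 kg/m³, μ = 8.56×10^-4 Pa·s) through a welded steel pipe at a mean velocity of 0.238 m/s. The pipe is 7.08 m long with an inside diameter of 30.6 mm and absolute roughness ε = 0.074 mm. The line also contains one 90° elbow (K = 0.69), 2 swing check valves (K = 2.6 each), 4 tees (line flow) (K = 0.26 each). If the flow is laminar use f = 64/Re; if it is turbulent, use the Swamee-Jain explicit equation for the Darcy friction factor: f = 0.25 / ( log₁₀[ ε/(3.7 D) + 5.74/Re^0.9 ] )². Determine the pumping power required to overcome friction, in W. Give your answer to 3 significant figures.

Reynolds number Re = ρVD/μ = 995 · 0.238 · 0.0306 / 0.000856 = 8465.
Re > 4000 → turbulent. Relative roughness ε/D = 7.4e-05/0.0306 = 0.00242. Swamee-Jain: f = 0.25/(log₁₀[0.00242/3.7 + 5.74/8465^0.9])² = 0.25/(log₁₀[0.000654 + 0.00168])² = 0.25/(-2.633)² = 0.03606.
Total minor-loss coefficient ΣK = 1·0.69 + 2·2.6 + 4·0.26 = 6.93.
ΔP = [f·L/D + ΣK]·(ρV²/2) = [0.03606·7.08/0.0306 + 6.93]·(995·0.238²/2) = [8.344 + 6.93]·28.18 = 430.4 Pa.
Q = V·A = 0.238·0.0007354 = 0.000175 m³/s.
Pumping power P = QΔP = 0.000175·430.4 = 0.07534 W = 0.0753 W.

P ≈ 0.0753 W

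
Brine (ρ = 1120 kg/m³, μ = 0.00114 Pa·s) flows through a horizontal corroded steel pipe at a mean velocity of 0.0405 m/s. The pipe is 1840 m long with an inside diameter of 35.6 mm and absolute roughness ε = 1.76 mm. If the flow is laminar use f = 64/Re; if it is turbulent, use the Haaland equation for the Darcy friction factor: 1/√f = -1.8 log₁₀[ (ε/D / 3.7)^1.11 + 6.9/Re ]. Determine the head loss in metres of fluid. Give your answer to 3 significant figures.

Reynolds number Re = ρVD/μ = 1120 · 0.0405 · 0.0356 / 0.00114 = 1417.
Re < 2300 → laminar flow, so f = 64/Re = 64/1417 = 0.04518 (the turbulent correlation is not needed).
Darcy-Weisbach: ΔP = f(L/D)(ρV²/2) = 0.04518·(1840/0.0356)·(1120·0.0405²/2) = 0.04518·5.169e+04·0.9185 = 2145 Pa.
Head loss h_f = ΔP/(ρg) = 2145/(1120·9.81) = 0.195 m.

h_f ≈ 0.195 m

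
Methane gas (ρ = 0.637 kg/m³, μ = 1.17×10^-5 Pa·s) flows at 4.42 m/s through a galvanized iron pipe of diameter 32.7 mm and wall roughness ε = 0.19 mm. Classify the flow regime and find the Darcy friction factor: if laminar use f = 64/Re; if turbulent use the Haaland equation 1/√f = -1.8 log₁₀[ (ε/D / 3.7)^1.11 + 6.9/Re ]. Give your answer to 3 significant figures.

Re = ρVD/μ = 0.637·4.42·0.0327/1.17e-05 = 7869.
Re > 4000 → turbulent. ε/D = 0.00019/0.0327 = 0.00581; Haaland: 1/√f = -1.8 log₁₀[0.000772 + 0.000877] = 5.009, so f = 0.03985.

f ≈ 0.0399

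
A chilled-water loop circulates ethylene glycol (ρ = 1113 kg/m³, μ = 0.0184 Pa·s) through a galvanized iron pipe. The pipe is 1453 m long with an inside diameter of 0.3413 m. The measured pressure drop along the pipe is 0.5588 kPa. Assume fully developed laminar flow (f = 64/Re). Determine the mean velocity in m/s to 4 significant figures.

For laminar flow, f = 64/Re with Re = ρVD/μ, so Darcy-Weisbach reduces to ΔP = 32μLV/D². Solving for V: V = ΔP·D²/(32μL) = 558.8·(0.3413)²/(32·0.0184·1453) = 0.07608 m/s.
Check: Re = ρVD/μ = 1113·0.07608·0.3413/0.0184 = 1571 < 2300, so the laminar assumption holds.

V ≈ 0.07608 m/s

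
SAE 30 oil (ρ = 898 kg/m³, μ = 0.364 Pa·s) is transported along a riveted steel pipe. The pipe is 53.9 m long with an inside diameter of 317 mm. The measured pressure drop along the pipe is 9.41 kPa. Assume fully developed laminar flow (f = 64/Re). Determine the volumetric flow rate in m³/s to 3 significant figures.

Q ≈ 0.119 m³/s

For laminar flow, f = 64/Re with Re = ρVD/μ, so Darcy-Weisbach reduces to ΔP = 32μLV/D². Solving for V: V = ΔP·D²/(32μL) = 9410·(0.317)²/(32·0.364·53.9) = 1.506 m/s.
Check: Re = ρVD/μ = 898·1.506·0.317/0.364 = 1178 < 2300, so the laminar assumption holds.
Q = V·A = 1.506·(π/4·0.317²) = 0.1189 m³/s = 0.119 m³/s.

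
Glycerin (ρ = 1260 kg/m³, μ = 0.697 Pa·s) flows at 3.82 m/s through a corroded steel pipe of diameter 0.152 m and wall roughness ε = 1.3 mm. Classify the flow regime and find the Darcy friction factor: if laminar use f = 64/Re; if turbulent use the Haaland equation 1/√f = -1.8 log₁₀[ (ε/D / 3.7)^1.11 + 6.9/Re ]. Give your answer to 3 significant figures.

Re = ρVD/μ = 1260·3.82·0.152/0.697 = 1050.
Re < 2300 → laminar, so f = 64/Re = 0.06097 (roughness is irrelevant in laminar flow).

f ≈ 0.0610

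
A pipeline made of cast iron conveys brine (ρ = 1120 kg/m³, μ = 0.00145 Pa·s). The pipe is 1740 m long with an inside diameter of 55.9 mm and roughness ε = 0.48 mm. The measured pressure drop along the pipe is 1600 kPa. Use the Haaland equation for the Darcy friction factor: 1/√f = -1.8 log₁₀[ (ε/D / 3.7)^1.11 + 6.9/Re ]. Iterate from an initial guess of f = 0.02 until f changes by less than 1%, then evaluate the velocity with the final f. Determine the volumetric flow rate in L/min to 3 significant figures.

Q ≈ 232 L/min

Rearranging Darcy-Weisbach: V = √(2·ΔP·D/(f·L·ρ)). With ε/D = 0.00048/0.0559 = 0.00859, iterate starting from f = 0.02:
  f = 0.02 → V = √(2·1.6e+06·0.0559/(0.02·1740·1120)) = 2.142 m/s; Re = ρVD/μ = 9.25e+04; f → 0.03676
  f = 0.03676 → V = 1.58 m/s; Re = 6.823e+04; f → 0.03699
Converged (Δf/f < 1%). With the final f = 0.03699: V = √(2·1.6e+06·0.0559/(0.03699·1740·1120)) = 1.575 m/s.
Q = V·A = 1.575·(π/4·0.0559²) = 0.003866 m³/s = 232 L/min.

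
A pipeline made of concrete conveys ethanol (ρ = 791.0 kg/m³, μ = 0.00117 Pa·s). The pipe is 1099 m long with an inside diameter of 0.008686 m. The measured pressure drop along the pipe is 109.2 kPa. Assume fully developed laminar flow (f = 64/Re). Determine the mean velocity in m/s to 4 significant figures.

V ≈ 0.2002 m/s

For laminar flow, f = 64/Re with Re = ρVD/μ, so Darcy-Weisbach reduces to ΔP = 32μLV/D². Solving for V: V = ΔP·D²/(32μL) = 1.092e+05·(0.008686)²/(32·0.00117·1099) = 0.2002 m/s.
Check: Re = ρVD/μ = 791·0.2002·0.008686/0.00117 = 1176 < 2300, so the laminar assumption holds.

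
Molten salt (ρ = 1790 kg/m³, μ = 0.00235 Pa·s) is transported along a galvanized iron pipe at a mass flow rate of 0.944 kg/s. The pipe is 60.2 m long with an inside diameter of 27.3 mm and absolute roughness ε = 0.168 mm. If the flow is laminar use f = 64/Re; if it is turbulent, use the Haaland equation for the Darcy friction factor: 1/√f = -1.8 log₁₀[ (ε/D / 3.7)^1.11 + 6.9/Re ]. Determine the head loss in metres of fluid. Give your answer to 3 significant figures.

h_f ≈ 3.29 m

A = πD²/4 = π(0.0273)²/4 = 0.0005853 m²; mean velocity V = ṁ/(ρA) = 0.944/(1790 · 0.0005853) = 0.901 m/s.
Reynolds number Re = ρVD/μ = 1790 · 0.901 · 0.0273 / 0.00235 = 1.873e+04.
Re > 4000 → turbulent. Relative roughness ε/D = 0.000168/0.0273 = 0.00615. Haaland: 1/√f = -1.8 log₁₀[(0.00615/3.7)^1.11 + 6.9/1.873e+04] = -1.8 log₁₀[0.000823 + 0.000368] = 5.263, so f = 0.0361.
Darcy-Weisbach: ΔP = f(L/D)(ρV²/2) = 0.0361·(60.2/0.0273)·(1790·0.901²/2) = 0.0361·2205·726.5 = 5.783e+04 Pa.
Head loss h_f = ΔP/(ρg) = 5.783e+04/(1790·9.81) = 3.29 m.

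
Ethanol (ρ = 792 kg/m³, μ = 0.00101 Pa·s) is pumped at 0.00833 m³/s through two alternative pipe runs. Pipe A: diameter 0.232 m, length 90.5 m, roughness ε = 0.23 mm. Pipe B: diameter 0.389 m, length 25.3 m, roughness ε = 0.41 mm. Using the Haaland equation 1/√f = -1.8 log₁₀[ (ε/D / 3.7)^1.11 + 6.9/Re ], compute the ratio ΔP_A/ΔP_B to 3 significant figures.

Pipe A: V = Q/A = 0.00833/0.04227 = 0.1971 m/s; Re = 3.585e+04; ε/D = 0.000991; Haaland → f = 0.02489; ΔP_A = f(L/D)(ρV²/2) = 149.3 Pa.
Pipe B: V = Q/A = 0.00833/0.1188 = 0.07009 m/s; Re = 2.138e+04; ε/D = 0.00105; Haaland → f = 0.02738; ΔP_B = f(L/D)(ρV²/2) = 3.464 Pa.
ΔP_A/ΔP_B = 149.3/3.464 = 43.1.

ΔP_A/ΔP_B ≈ 43.1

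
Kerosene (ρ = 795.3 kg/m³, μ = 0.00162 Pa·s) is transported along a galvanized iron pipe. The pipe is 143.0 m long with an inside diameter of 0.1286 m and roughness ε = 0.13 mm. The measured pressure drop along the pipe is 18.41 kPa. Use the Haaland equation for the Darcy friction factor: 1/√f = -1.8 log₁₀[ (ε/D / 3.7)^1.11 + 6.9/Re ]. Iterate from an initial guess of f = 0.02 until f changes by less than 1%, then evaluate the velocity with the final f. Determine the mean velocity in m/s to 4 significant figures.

Rearranging Darcy-Weisbach: V = √(2·ΔP·D/(f·L·ρ)). With ε/D = 0.00013/0.1286 = 0.00101, iterate starting from f = 0.02:
  f = 0.02 → V = √(2·1.841e+04·0.1286/(0.02·143·795.3)) = 1.443 m/s; Re = ρVD/μ = 9.109e+04; f → 0.02219
  f = 0.02219 → V = 1.37 m/s; Re = 8.647e+04; f → 0.0223
Converged (Δf/f < 1%). With the final f = 0.0223: V = √(2·1.841e+04·0.1286/(0.0223·143·795.3)) = 1.366 m/s.

V ≈ 1.366 m/s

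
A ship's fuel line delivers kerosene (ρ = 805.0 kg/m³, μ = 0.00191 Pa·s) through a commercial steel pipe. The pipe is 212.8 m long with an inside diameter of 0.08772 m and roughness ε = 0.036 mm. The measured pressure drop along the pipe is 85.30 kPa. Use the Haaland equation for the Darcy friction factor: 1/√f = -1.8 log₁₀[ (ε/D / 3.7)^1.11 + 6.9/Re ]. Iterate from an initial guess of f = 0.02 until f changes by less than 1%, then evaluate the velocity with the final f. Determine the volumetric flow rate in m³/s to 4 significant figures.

Q ≈ 0.01248 m³/s

Rearranging Darcy-Weisbach: V = √(2·ΔP·D/(f·L·ρ)). With ε/D = 3.6e-05/0.08772 = 0.00041, iterate starting from f = 0.02:
  f = 0.02 → V = √(2·8.53e+04·0.08772/(0.02·212.8·805)) = 2.09 m/s; Re = ρVD/μ = 7.727e+04; f → 0.02044
  f = 0.02044 → V = 2.067 m/s; Re = 7.643e+04; f → 0.02047
Converged (Δf/f < 1%). With the final f = 0.02047: V = √(2·8.53e+04·0.08772/(0.02047·212.8·805)) = 2.066 m/s.
Q = V·A = 2.066·(π/4·0.08772²) = 0.01248 m³/s = 0.01248 m³/s.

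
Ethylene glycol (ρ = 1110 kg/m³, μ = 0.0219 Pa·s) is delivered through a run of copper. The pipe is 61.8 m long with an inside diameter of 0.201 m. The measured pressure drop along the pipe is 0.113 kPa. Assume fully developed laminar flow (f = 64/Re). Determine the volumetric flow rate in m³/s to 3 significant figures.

For laminar flow, f = 64/Re with Re = ρVD/μ, so Darcy-Weisbach reduces to ΔP = 32μLV/D². Solving for V: V = ΔP·D²/(32μL) = 113·(0.201)²/(32·0.0219·61.8) = 0.1054 m/s.
Check: Re = ρVD/μ = 1110·0.1054·0.201/0.0219 = 1074 < 2300, so the laminar assumption holds.
Q = V·A = 0.1054·(π/4·0.201²) = 0.003345 m³/s = 0.00334 m³/s.

Q ≈ 0.00334 m³/s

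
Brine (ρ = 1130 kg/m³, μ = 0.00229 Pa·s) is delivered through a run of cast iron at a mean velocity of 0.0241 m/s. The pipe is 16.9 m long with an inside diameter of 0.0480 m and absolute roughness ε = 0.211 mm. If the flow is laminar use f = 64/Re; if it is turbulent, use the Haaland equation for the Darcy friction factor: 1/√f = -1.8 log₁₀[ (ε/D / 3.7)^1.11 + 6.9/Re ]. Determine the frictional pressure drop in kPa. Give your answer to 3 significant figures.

ΔP ≈ 0.0130 kPa

Reynolds number Re = ρVD/μ = 1130 · 0.0241 · 0.048 / 0.00229 = 570.8.
Re < 2300 → laminar flow, so f = 64/Re = 64/570.8 = 0.1121 (the turbulent correlation is not needed).
Darcy-Weisbach: ΔP = f(L/D)(ρV²/2) = 0.1121·(16.9/0.048)·(1130·0.0241²/2) = 0.1121·352.1·0.3282 = 12.95 Pa.
ΔP = 12.95 Pa = 0.0130 kPa.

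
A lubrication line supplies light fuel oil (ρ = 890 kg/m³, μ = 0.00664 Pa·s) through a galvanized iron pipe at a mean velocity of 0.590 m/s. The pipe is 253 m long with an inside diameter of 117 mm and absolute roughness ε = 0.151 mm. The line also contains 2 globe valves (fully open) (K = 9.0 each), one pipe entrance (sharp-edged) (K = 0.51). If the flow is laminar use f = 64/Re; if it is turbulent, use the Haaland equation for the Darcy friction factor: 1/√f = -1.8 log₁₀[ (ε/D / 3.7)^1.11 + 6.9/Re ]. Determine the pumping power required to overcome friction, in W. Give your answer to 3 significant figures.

P ≈ 88.7 W

Reynolds number Re = ρVD/μ = 890 · 0.59 · 0.117 / 0.00664 = 9253.
Re > 4000 → turbulent. Relative roughness ε/D = 0.000151/0.117 = 0.00129. Haaland: 1/√f = -1.8 log₁₀[(0.00129/3.7)^1.11 + 6.9/9253] = -1.8 log₁₀[0.000145 + 0.000746] = 5.49, so f = 0.03318.
Total minor-loss coefficient ΣK = 2·9 + 1·0.51 = 18.5.
ΔP = [f·L/D + ΣK]·(ρV²/2) = [0.03318·253/0.117 + 18.5]·(890·0.59²/2) = [71.74 + 18.5]·154.9 = 1.398e+04 Pa.
Q = V·A = 0.59·0.01075 = 0.006343 m³/s.
Pumping power P = QΔP = 0.006343·1.398e+04 = 88.68 W = 88.7 W.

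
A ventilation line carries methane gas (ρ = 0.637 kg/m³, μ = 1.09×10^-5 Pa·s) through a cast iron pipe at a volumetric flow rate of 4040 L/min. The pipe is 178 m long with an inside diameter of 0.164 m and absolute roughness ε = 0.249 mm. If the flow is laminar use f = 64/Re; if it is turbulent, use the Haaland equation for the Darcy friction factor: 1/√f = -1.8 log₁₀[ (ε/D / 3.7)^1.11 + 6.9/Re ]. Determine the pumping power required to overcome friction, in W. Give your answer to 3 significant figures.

P ≈ 6.32 W

Q = 4040 L/min = 4040/60000 = 0.06733 m³/s.
Cross-sectional area A = πD²/4 = π(0.164)²/4 = 0.02112 m²; mean velocity V = Q/A = 0.06733/0.02112 = 3.188 m/s.
Reynolds number Re = ρVD/μ = 0.637 · 3.188 · 0.164 / 1.09e-05 = 3.055e+04.
Re > 4000 → turbulent. Relative roughness ε/D = 0.000249/0.164 = 0.00152. Haaland: 1/√f = -1.8 log₁₀[(0.00152/3.7)^1.11 + 6.9/3.055e+04] = -1.8 log₁₀[0.000174 + 0.000226] = 6.117, so f = 0.02673.
Darcy-Weisbach: ΔP = f(L/D)(ρV²/2) = 0.02673·(178/0.164)·(0.637·3.188²/2) = 0.02673·1085·3.236 = 93.88 Pa.
Pumping power P = QΔP = 0.06733·93.88 = 6.321 W = 6.32 W.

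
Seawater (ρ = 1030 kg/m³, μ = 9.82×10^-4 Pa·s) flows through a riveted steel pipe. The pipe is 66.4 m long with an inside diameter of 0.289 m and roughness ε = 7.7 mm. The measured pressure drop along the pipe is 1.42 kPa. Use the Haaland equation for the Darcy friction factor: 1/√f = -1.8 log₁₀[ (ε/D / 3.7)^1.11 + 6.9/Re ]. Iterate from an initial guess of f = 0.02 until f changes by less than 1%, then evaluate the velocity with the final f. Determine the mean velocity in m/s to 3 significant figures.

V ≈ 0.468 m/s

Rearranging Darcy-Weisbach: V = √(2·ΔP·D/(f·L·ρ)). With ε/D = 0.0077/0.289 = 0.0266, iterate starting from f = 0.02:
  f = 0.02 → V = √(2·1420·0.289/(0.02·66.4·1030)) = 0.7746 m/s; Re = ρVD/μ = 2.348e+05; f → 0.05471
  f = 0.05471 → V = 0.4684 m/s; Re = 1.42e+05; f → 0.0548
Converged (Δf/f < 1%). With the final f = 0.0548: V = √(2·1420·0.289/(0.0548·66.4·1030)) = 0.468 m/s.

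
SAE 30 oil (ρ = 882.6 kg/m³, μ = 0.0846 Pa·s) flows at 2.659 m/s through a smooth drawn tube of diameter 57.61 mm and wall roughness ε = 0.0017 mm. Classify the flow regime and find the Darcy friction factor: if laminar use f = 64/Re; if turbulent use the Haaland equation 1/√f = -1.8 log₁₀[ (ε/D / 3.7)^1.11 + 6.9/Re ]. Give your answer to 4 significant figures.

Re = ρVD/μ = 882.6·2.659·0.05761/0.0846 = 1598.
Re < 2300 → laminar, so f = 64/Re = 0.04005 (roughness is irrelevant in laminar flow).

f ≈ 0.04005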